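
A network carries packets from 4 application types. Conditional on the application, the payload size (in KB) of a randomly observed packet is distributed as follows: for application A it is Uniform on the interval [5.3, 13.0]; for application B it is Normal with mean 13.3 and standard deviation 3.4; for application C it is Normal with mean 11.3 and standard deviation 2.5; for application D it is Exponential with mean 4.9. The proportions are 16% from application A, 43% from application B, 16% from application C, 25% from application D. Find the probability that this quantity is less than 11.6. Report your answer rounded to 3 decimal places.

Conditional on each application, P(X < 11.6): A: 0.818182; B: 0.308538; C: 0.547758; D: 0.906271.
By total probability, P(X < 11.6) = 0.16·0.818182 + 0.43·0.308538 + 0.16·0.547758 + 0.25·0.906271 = 0.577789.

0.578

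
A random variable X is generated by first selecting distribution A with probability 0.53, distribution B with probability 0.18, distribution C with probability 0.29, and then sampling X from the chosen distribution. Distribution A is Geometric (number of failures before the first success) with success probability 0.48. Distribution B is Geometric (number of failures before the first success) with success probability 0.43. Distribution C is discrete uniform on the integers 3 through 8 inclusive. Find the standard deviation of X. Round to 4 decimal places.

Per component, A: μ=1.08333, E[X²]=3.43056; B: μ=1.32558, E[X²]=4.83991; C: μ=5.5, E[X²]=33.1667.
E[X] = 0.53·1.08333 + 0.18·1.32558 + 0.29·5.5 = 2.40777.
E[X²] = 0.53·3.43056 + 0.18·4.83991 + 0.29·33.1667 = 12.3077.
Var(X) = E[X²] − (E[X])² = 12.3077 − 5.79736 = 6.51035.
SD(X) = √6.51035 = 2.55154.

2.5515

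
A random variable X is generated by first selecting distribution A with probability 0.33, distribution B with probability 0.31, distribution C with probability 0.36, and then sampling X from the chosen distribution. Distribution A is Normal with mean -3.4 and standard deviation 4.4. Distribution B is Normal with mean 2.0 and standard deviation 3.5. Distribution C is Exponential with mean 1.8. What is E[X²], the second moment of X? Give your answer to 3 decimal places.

17.574

For each component E[X²] = Var + (mean)², giving A: 30.92; B: 16.25; C: 6.48.
Overall E[X²] = 0.33·30.92 + 0.31·16.25 + 0.36·6.48 = 17.5739.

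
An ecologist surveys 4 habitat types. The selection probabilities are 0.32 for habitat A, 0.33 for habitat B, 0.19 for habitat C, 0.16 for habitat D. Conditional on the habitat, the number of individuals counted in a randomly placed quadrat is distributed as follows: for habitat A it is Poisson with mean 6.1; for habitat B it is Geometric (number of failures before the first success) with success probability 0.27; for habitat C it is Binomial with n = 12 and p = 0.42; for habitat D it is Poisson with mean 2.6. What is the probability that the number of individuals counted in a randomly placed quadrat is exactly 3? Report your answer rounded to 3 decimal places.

0.120

Conditional on each habitat, P(X = 3): A: 0.0848481; B: 0.105035; C: 0.121066; D: 0.217572.
By total probability, P(X = 3) = 0.32·0.0848481 + 0.33·0.105035 + 0.19·0.121066 + 0.16·0.217572 = 0.119627.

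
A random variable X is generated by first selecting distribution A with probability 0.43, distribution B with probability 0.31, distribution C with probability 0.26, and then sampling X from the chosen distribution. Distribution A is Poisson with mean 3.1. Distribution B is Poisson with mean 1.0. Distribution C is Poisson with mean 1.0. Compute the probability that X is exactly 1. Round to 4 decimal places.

0.2697

Conditional on each component, P(X = 1): A: 0.139653; B: 0.367879; C: 0.367879.
By total probability, P(X = 1) = 0.43·0.139653 + 0.31·0.367879 + 0.26·0.367879 = 0.269742.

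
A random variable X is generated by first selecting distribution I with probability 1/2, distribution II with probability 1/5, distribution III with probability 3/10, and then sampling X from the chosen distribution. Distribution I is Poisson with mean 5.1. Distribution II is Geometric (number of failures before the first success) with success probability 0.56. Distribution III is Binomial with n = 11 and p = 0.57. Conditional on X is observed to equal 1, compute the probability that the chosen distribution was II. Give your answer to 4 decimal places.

Likelihoods P(X=1 | ·): I: 0.0310934; II: 0.2464; III: 0.00135504.
Posterior ∝ prior × likelihood. Numerator for II: 0.2·0.2464 = 0.04928.
Normalizing constant: 0.5·0.0310934 + 0.2·0.2464 + 0.3·0.00135504 = 0.0652332.
P(II | observation) = 0.04928 / 0.0652332 = 0.755443.

0.7554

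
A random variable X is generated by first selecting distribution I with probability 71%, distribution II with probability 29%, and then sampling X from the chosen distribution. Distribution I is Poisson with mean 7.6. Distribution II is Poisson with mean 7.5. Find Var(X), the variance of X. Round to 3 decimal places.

Per component, I: μ=7.6, E[X²]=65.36; II: μ=7.5, E[X²]=63.75.
E[X] = 0.71·7.6 + 0.29·7.5 = 7.571.
E[X²] = 0.71·65.36 + 0.29·63.75 = 64.8931.
Var(X) = E[X²] − (E[X])² = 64.8931 − 57.32 = 7.57306.

7.573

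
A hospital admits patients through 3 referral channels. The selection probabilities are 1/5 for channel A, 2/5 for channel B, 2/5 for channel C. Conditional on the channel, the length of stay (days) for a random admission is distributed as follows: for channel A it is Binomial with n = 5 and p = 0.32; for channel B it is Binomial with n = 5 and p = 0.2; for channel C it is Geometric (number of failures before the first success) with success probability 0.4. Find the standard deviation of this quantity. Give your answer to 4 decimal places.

1.4516

Per component, A: μ=1.6, E[X²]=3.648; B: μ=1, E[X²]=1.8; C: μ=1.5, E[X²]=6.
E[X] = 0.2·1.6 + 0.4·1 + 0.4·1.5 = 1.32.
E[X²] = 0.2·3.648 + 0.4·1.8 + 0.4·6 = 3.8496.
Var(X) = E[X²] − (E[X])² = 3.8496 − 1.7424 = 2.1072.
SD(X) = √2.1072 = 1.45162.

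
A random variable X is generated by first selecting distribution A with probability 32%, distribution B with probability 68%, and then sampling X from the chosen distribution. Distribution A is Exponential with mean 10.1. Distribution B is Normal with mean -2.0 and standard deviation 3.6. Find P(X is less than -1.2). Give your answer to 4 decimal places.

0.3998

Conditional on each component, P(X < -1.2): A: 0; B: 0.58793.
By total probability, P(X < -1.2) = 0.32·0 + 0.68·0.58793 = 0.399792.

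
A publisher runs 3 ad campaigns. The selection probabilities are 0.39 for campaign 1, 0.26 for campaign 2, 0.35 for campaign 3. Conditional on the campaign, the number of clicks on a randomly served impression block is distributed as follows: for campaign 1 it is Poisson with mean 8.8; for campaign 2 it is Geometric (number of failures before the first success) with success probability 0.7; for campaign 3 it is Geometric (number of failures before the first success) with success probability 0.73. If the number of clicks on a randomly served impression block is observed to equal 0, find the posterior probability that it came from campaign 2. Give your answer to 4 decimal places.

Likelihoods P(X=0 | ·): 1: 0.000150733; 2: 0.7; 3: 0.73.
Posterior ∝ prior × likelihood. Numerator for 2: 0.26·0.7 = 0.182.
Normalizing constant: 0.39·0.000150733 + 0.26·0.7 + 0.35·0.73 = 0.437559.
P(2 | observation) = 0.182 / 0.437559 = 0.415944.

0.4159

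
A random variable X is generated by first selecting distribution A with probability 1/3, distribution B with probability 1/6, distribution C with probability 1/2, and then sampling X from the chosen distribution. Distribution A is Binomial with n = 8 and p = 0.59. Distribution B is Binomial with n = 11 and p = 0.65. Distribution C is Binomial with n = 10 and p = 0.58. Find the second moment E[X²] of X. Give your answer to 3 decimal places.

35.047

For each component E[X²] = Var + (mean)², giving A: 24.2136; B: 53.625; C: 36.076.
Overall E[X²] = 0.333333·24.2136 + 0.166667·53.625 + 0.5·36.076 = 35.0467.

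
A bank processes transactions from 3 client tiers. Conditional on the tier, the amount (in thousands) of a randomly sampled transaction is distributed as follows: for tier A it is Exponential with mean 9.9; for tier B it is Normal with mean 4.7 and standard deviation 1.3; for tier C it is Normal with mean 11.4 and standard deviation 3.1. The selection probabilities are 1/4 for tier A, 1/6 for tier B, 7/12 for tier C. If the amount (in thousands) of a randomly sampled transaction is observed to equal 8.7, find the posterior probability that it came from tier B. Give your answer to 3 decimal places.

Likelihoods f(8.7 | ·): A: 0.0419481; B: 0.00269858; C: 0.0880691.
Posterior ∝ prior × likelihood. Numerator for B: 0.166667·0.00269858 = 0.000449763.
Normalizing constant: 0.25·0.0419481 + 0.166667·0.00269858 + 0.583333·0.0880691 = 0.0623104.
P(B | observation) = 0.000449763 / 0.0623104 = 0.0072181.

0.007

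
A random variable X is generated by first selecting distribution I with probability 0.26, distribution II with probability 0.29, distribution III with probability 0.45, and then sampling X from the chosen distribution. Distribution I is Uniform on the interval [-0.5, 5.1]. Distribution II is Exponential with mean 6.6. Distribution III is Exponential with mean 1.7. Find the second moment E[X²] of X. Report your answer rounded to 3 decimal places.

29.921

For each component E[X²] = Var + (mean)², giving I: 7.90333; II: 87.12; III: 5.78.
Overall E[X²] = 0.26·7.90333 + 0.29·87.12 + 0.45·5.78 = 29.9207.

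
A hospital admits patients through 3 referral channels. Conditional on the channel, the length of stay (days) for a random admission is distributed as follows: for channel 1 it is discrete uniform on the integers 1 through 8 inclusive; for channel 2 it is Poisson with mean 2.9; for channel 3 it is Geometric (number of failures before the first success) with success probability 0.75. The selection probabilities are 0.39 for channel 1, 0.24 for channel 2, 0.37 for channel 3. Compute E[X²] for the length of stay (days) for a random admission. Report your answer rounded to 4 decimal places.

12.8650

For each component E[X²] = Var + (mean)², giving 1: 25.5; 2: 11.31; 3: 0.555556.
Overall E[X²] = 0.39·25.5 + 0.24·11.31 + 0.37·0.555556 = 12.865.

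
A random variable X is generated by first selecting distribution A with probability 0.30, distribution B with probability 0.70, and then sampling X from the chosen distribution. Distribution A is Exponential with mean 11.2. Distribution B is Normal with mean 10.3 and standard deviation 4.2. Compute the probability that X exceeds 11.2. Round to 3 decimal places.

Conditional on each component, P(X > 11.2): A: 0.367879; B: 0.415162.
By total probability, P(X > 11.2) = 0.3·0.367879 + 0.7·0.415162 = 0.400977.

0.401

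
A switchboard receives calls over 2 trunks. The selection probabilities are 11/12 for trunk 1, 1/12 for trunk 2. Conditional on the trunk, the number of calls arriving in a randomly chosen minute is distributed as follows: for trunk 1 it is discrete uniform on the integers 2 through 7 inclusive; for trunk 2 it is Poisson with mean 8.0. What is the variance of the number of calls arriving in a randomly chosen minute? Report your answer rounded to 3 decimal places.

4.276

Per component, 1: μ=4.5, E[X²]=23.1667; 2: μ=8, E[X²]=72.
E[X] = 0.916667·4.5 + 0.0833333·8 = 4.79167.
E[X²] = 0.916667·23.1667 + 0.0833333·72 = 27.2361.
Var(X) = E[X²] − (E[X])² = 27.2361 − 22.9601 = 4.27604.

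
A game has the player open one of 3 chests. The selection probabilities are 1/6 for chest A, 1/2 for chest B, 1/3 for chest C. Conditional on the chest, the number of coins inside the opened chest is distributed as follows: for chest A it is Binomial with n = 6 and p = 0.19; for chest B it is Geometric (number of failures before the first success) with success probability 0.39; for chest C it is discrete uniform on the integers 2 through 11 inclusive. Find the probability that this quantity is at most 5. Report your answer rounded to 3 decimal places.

Conditional on each chest, P(X ≤ 5): A: 0.999953; B: 0.94848; C: 0.4.
By total probability, P(X ≤ 5) = 0.166667·0.999953 + 0.5·0.94848 + 0.333333·0.4 = 0.774232.

0.774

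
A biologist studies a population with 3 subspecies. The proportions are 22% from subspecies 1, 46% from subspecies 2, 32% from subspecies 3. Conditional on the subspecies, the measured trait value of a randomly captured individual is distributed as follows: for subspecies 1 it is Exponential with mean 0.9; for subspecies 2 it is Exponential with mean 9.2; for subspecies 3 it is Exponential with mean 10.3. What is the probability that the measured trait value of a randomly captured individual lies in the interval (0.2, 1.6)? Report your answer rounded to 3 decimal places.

0.242

Conditional on each subspecies, P(0.2 < X < 1.6): 1: 0.631724; 2: 0.138125; 3: 0.124646.
By total probability, P(0.2 < X < 1.6) = 0.22·0.631724 + 0.46·0.138125 + 0.32·0.124646 = 0.242404.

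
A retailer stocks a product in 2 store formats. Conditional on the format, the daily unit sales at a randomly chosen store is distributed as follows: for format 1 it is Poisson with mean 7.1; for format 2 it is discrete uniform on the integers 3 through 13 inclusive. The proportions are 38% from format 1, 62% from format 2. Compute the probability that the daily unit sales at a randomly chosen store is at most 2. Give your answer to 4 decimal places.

0.0104

Conditional on each format, P(X ≤ 2): 1: 0.0274801; 2: 0.
By total probability, P(X ≤ 2) = 0.38·0.0274801 + 0.62·0 = 0.0104424.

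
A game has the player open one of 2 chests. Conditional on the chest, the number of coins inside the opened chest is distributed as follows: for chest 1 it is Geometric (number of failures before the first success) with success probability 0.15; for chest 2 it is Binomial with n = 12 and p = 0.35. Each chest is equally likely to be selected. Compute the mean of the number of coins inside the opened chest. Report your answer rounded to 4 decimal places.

Component means — 1: 5.66667; 2: 4.2.
E[X] = 0.5·5.66667 + 0.5·4.2 = 4.93333.

4.9333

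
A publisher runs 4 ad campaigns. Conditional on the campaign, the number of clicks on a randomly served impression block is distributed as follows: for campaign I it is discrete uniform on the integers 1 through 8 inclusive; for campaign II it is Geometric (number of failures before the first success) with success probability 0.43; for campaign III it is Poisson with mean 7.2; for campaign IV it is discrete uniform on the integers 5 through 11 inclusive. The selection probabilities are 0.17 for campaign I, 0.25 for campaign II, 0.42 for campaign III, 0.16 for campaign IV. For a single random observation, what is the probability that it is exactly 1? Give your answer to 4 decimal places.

0.0848

Conditional on each campaign, P(X = 1): I: 0.125; II: 0.2451; III: 0.00537542; IV: 0.
By total probability, P(X = 1) = 0.17·0.125 + 0.25·0.2451 + 0.42·0.00537542 + 0.16·0 = 0.0847827.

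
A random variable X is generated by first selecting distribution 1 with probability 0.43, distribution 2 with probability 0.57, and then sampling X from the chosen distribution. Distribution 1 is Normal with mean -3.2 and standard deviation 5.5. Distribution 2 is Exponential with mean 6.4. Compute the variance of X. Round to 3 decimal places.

58.943

Per component, 1: μ=-3.2, E[X²]=40.49; 2: μ=6.4, E[X²]=81.92.
E[X] = 0.43·-3.2 + 0.57·6.4 = 2.272.
E[X²] = 0.43·40.49 + 0.57·81.92 = 64.1051.
Var(X) = E[X²] − (E[X])² = 64.1051 − 5.16198 = 58.9431.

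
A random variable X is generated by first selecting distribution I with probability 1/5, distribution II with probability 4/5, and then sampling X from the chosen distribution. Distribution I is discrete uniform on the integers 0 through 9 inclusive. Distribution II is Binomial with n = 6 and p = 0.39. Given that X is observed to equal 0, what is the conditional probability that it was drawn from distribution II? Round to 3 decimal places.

0.673

Likelihoods P(X=0 | ·): I: 0.1; II: 0.0515204.
Posterior ∝ prior × likelihood. Numerator for II: 0.8·0.0515204 = 0.0412163.
Normalizing constant: 0.2·0.1 + 0.8·0.0515204 = 0.0612163.
P(II | observation) = 0.0412163 / 0.0612163 = 0.67329.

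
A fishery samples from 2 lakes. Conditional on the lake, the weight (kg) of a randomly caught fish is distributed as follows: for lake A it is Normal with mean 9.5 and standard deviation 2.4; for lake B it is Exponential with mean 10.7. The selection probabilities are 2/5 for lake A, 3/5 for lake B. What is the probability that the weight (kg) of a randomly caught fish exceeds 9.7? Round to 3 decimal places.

Conditional on each lake, P(X > 9.7): A: 0.466793; B: 0.403919.
By total probability, P(X > 9.7) = 0.4·0.466793 + 0.6·0.403919 = 0.429068.

0.429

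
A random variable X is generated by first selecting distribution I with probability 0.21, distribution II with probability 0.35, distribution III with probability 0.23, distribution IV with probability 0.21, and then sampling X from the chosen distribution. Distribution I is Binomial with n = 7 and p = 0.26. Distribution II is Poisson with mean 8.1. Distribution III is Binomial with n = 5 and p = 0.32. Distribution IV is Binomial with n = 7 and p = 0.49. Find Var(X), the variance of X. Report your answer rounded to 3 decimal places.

11.917

Per component, I: μ=1.82, E[X²]=4.6592; II: μ=8.1, E[X²]=73.71; III: μ=1.6, E[X²]=3.648; IV: μ=3.43, E[X²]=13.5142.
E[X] = 0.21·1.82 + 0.35·8.1 + 0.23·1.6 + 0.21·3.43 = 4.3055.
E[X²] = 0.21·4.6592 + 0.35·73.71 + 0.23·3.648 + 0.21·13.5142 = 30.454.
Var(X) = E[X²] − (E[X])² = 30.454 − 18.5373 = 11.9166.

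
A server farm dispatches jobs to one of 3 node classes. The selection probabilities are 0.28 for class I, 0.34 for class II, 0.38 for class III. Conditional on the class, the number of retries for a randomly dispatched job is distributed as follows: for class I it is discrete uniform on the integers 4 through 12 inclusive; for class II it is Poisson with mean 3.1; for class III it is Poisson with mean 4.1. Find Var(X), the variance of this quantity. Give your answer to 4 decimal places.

Per component, I: μ=8, E[X²]=70.6667; II: μ=3.1, E[X²]=12.71; III: μ=4.1, E[X²]=20.91.
E[X] = 0.28·8 + 0.34·3.1 + 0.38·4.1 = 4.852.
E[X²] = 0.28·70.6667 + 0.34·12.71 + 0.38·20.91 = 32.0539.
Var(X) = E[X²] − (E[X])² = 32.0539 − 23.5419 = 8.51196.

8.5120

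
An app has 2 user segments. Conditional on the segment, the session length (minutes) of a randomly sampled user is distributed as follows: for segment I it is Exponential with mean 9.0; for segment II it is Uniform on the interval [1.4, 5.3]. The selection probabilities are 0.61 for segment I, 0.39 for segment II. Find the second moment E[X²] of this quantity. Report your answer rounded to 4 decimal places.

For each component E[X²] = Var + (mean)², giving I: 162; II: 12.49.
Overall E[X²] = 0.61·162 + 0.39·12.49 = 103.691.

103.6911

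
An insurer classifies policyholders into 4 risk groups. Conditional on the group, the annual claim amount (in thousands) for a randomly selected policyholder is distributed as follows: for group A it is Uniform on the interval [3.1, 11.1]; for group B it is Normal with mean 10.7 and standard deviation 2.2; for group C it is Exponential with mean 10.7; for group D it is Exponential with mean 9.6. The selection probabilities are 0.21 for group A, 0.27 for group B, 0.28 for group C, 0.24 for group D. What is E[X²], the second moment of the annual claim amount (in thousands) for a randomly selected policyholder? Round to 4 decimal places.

152.2764

For each component E[X²] = Var + (mean)², giving A: 55.7433; B: 119.33; C: 228.98; D: 184.32.
Overall E[X²] = 0.21·55.7433 + 0.27·119.33 + 0.28·228.98 + 0.24·184.32 = 152.276.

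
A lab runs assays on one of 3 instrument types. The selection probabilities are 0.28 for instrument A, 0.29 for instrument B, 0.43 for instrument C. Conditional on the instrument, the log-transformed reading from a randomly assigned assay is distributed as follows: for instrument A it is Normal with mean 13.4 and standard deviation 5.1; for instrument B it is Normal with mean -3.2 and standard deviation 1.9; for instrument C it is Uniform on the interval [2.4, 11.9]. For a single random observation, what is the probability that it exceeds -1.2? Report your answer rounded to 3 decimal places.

0.752

Conditional on each instrument, P(X > -1.2): A: 0.9979; B: 0.146255; C: 1.
By total probability, P(X > -1.2) = 0.28·0.9979 + 0.29·0.146255 + 0.43·1 = 0.751826.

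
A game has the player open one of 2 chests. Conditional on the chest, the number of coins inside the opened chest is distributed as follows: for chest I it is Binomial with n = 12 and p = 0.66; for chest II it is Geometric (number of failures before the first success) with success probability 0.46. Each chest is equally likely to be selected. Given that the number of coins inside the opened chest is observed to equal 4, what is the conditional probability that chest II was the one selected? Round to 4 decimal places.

Likelihoods P(X=4 | ·): I: 0.0167731; II: 0.0391141.
Posterior ∝ prior × likelihood. Numerator for II: 0.5·0.0391141 = 0.019557.
Normalizing constant: 0.5·0.0167731 + 0.5·0.0391141 = 0.0279436.
P(II | observation) = 0.019557 / 0.0279436 = 0.699876.

0.6999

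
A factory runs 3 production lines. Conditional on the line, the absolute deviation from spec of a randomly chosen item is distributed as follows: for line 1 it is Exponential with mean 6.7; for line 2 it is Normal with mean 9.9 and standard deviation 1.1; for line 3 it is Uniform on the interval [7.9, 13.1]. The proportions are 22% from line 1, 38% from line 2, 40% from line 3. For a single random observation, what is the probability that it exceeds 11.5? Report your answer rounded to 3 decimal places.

Conditional on each line, P(X > 11.5): 1: 0.179709; 2: 0.0728976; 3: 0.307692.
By total probability, P(X > 11.5) = 0.22·0.179709 + 0.38·0.0728976 + 0.4·0.307692 = 0.190314.

0.190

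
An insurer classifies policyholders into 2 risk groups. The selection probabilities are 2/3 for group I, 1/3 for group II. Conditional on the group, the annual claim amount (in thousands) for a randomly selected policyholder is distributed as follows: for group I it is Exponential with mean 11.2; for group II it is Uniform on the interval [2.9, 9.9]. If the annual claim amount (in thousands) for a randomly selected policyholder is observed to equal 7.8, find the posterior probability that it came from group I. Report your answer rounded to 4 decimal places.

Likelihoods f(7.8 | ·): I: 0.0444966; II: 0.142857.
Posterior ∝ prior × likelihood. Numerator for I: 0.666667·0.0444966 = 0.0296644.
Normalizing constant: 0.666667·0.0444966 + 0.333333·0.142857 = 0.0772835.
P(I | observation) = 0.0296644 / 0.0772835 = 0.383839.

0.3838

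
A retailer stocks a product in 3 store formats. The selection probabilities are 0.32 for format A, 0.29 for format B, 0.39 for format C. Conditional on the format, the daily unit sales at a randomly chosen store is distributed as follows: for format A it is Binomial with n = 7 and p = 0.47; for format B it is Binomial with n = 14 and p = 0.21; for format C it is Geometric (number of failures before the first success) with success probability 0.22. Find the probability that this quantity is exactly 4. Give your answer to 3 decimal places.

0.167

Conditional on each format, P(X = 4): A: 0.254265; B: 0.184324; C: 0.0814331.
By total probability, P(X = 4) = 0.32·0.254265 + 0.29·0.184324 + 0.39·0.0814331 = 0.166578.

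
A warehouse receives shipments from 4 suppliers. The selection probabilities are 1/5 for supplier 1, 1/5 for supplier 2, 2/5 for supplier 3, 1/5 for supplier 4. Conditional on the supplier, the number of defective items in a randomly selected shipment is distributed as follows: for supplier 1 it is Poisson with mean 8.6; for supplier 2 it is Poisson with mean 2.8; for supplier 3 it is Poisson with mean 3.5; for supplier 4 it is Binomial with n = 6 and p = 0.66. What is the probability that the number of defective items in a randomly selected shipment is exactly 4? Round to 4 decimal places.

0.1809

Conditional on each supplier, P(X = 4): 1: 0.0419614; 2: 0.155739; 3: 0.188812; 4: 0.329022.
By total probability, P(X = 4) = 0.2·0.0419614 + 0.2·0.155739 + 0.4·0.188812 + 0.2·0.329022 = 0.180869.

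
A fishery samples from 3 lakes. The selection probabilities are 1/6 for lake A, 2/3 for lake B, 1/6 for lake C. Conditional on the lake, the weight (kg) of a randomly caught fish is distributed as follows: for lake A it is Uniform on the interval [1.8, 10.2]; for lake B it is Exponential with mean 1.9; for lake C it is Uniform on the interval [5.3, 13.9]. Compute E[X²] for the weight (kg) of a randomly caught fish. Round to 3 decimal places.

28.181

For each component E[X²] = Var + (mean)², giving A: 41.88; B: 7.22; C: 98.3233.
Overall E[X²] = 0.166667·41.88 + 0.666667·7.22 + 0.166667·98.3233 = 28.1806.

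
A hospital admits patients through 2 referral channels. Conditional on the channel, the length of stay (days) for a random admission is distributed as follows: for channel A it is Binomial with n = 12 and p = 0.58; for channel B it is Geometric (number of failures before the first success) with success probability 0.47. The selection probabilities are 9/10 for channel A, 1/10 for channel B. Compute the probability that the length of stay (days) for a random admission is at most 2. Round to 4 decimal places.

0.0890

Conditional on each channel, P(X ≤ 2): A: 0.00432163; B: 0.851123.
By total probability, P(X ≤ 2) = 0.9·0.00432163 + 0.1·0.851123 = 0.0890018.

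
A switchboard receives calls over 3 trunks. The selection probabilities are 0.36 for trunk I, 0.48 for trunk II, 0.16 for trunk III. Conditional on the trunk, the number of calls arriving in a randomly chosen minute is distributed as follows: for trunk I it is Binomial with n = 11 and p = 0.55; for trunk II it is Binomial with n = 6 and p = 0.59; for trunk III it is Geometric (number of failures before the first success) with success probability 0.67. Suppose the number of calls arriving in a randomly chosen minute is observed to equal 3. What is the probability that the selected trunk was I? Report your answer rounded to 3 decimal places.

0.106

Likelihoods P(X=3 | ·): I: 0.0461607; II: 0.283099; III: 0.0240778.
Posterior ∝ prior × likelihood. Numerator for I: 0.36·0.0461607 = 0.0166178.
Normalizing constant: 0.36·0.0461607 + 0.48·0.283099 + 0.16·0.0240778 = 0.156358.
P(I | observation) = 0.0166178 / 0.156358 = 0.106281.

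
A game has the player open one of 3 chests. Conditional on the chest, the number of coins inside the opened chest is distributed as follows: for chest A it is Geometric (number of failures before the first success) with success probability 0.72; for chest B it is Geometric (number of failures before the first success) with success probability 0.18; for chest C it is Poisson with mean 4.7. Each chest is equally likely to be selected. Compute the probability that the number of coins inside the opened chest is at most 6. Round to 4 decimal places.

0.8517

Conditional on each chest, P(X ≤ 6): A: 0.999865; B: 0.750715; C: 0.804605.
By total probability, P(X ≤ 6) = 0.333333·0.999865 + 0.333333·0.750715 + 0.333333·0.804605 = 0.851728.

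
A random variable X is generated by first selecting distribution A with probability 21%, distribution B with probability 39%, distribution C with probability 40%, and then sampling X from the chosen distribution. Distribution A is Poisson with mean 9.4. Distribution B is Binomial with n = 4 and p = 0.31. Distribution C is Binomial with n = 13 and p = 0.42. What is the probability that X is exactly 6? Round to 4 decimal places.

Conditional on each component, P(X = 6): A: 0.0792623; B: 0; C: 0.207974.
By total probability, P(X = 6) = 0.21·0.0792623 + 0.39·0 + 0.4·0.207974 = 0.0998347.

0.0998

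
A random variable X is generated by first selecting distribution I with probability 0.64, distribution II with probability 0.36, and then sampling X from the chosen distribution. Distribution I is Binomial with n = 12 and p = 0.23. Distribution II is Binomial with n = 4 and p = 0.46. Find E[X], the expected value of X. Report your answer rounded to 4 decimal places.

Component means — I: 2.76; II: 1.84.
E[X] = 0.64·2.76 + 0.36·1.84 = 2.4288.

2.4288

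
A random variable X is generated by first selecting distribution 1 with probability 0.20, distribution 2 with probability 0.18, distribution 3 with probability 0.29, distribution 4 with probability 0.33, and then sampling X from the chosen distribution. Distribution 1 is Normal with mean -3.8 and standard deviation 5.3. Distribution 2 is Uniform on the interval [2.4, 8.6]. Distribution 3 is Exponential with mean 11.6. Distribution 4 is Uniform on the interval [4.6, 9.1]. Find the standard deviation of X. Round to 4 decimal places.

Per component, 1: μ=-3.8, E[X²]=42.53; 2: μ=5.5, E[X²]=33.4533; 3: μ=11.6, E[X²]=269.12; 4: μ=6.85, E[X²]=48.61.
E[X] = 0.2·-3.8 + 0.18·5.5 + 0.29·11.6 + 0.33·6.85 = 5.8545.
E[X²] = 0.2·42.53 + 0.18·33.4533 + 0.29·269.12 + 0.33·48.61 = 108.614.
Var(X) = E[X²] − (E[X])² = 108.614 − 34.2752 = 74.3385.
SD(X) = √74.3385 = 8.62198.

8.6220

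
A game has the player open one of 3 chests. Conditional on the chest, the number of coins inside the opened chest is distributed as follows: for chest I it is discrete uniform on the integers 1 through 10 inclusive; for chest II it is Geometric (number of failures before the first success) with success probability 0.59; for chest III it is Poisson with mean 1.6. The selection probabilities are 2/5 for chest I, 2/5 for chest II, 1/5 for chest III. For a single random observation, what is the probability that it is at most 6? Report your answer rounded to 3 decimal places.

Conditional on each chest, P(X ≤ 6): I: 0.6; II: 0.998052; III: 0.998664.
By total probability, P(X ≤ 6) = 0.4·0.6 + 0.4·0.998052 + 0.2·0.998664 = 0.838954.

0.839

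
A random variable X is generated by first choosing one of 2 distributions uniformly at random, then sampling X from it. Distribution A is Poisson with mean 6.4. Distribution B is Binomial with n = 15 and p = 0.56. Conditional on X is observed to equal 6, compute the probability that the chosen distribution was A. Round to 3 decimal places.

Likelihoods P(X=6 | ·): A: 0.158585; B: 0.0954127.
Posterior ∝ prior × likelihood. Numerator for A: 0.5·0.158585 = 0.0792926.
Normalizing constant: 0.5·0.158585 + 0.5·0.0954127 = 0.126999.
P(A | observation) = 0.0792926 / 0.126999 = 0.624356.

0.624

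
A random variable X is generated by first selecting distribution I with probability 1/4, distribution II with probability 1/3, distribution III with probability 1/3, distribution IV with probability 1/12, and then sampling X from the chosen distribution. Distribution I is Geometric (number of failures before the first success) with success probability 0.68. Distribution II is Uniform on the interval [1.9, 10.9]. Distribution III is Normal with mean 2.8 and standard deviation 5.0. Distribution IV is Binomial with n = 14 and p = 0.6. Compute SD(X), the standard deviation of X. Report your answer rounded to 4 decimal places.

Per component, I: μ=0.470588, E[X²]=0.913495; II: μ=6.4, E[X²]=47.71; III: μ=2.8, E[X²]=32.84; IV: μ=8.4, E[X²]=73.92.
E[X] = 0.25·0.470588 + 0.333333·6.4 + 0.333333·2.8 + 0.0833333·8.4 = 3.88431.
E[X²] = 0.25·0.913495 + 0.333333·47.71 + 0.333333·32.84 + 0.0833333·73.92 = 33.2384.
Var(X) = E[X²] − (E[X])² = 33.2384 − 15.0879 = 18.1505.
SD(X) = √18.1505 = 4.26034.

4.2603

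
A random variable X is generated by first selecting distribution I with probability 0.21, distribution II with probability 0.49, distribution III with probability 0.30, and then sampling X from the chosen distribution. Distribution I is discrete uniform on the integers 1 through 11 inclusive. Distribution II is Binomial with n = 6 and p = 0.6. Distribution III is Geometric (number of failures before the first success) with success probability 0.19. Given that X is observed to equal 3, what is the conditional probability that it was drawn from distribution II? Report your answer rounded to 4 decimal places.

0.7329

Likelihoods P(X=3 | ·): I: 0.0909091; II: 0.27648; III: 0.100974.
Posterior ∝ prior × likelihood. Numerator for II: 0.49·0.27648 = 0.135475.
Normalizing constant: 0.21·0.0909091 + 0.49·0.27648 + 0.3·0.100974 = 0.184858.
P(II | observation) = 0.135475 / 0.184858 = 0.73286.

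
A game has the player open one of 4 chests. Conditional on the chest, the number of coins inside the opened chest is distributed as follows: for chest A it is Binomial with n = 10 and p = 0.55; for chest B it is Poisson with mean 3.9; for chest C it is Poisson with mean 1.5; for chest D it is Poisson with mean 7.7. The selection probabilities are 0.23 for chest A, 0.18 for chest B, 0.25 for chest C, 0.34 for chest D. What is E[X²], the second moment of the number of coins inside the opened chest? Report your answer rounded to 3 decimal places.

For each component E[X²] = Var + (mean)², giving A: 32.725; B: 19.11; C: 3.75; D: 66.99.
Overall E[X²] = 0.23·32.725 + 0.18·19.11 + 0.25·3.75 + 0.34·66.99 = 34.6807.

34.681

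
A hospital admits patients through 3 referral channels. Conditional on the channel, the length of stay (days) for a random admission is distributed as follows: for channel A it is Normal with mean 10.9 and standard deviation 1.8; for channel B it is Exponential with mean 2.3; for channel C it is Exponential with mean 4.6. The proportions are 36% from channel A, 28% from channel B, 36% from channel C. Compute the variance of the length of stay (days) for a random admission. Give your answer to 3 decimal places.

Per component, A: μ=10.9, E[X²]=122.05; B: μ=2.3, E[X²]=10.58; C: μ=4.6, E[X²]=42.32.
E[X] = 0.36·10.9 + 0.28·2.3 + 0.36·4.6 = 6.224.
E[X²] = 0.36·122.05 + 0.28·10.58 + 0.36·42.32 = 62.1356.
Var(X) = E[X²] − (E[X])² = 62.1356 − 38.7382 = 23.3974.

23.397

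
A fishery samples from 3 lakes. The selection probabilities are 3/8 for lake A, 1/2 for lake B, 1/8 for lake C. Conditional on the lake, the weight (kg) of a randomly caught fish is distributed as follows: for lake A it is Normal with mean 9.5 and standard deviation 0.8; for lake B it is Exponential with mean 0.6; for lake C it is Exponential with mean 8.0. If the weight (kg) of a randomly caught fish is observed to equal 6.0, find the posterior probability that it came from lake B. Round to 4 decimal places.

0.0051

Likelihoods f(6.0 | ·): A: 3.47925e-05; B: 7.56665e-05; C: 0.0590458.
Posterior ∝ prior × likelihood. Numerator for B: 0.5·7.56665e-05 = 3.78333e-05.
Normalizing constant: 0.375·3.47925e-05 + 0.5·7.56665e-05 + 0.125·0.0590458 = 0.00743161.
P(B | observation) = 3.78333e-05 / 0.00743161 = 0.00509086.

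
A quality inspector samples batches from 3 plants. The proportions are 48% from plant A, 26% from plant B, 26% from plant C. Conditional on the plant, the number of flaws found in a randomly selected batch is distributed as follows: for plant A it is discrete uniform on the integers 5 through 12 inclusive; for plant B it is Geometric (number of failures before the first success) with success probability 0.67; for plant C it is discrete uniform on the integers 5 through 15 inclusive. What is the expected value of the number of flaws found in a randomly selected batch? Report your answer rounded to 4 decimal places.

Component means — A: 8.5; B: 0.492537; C: 10.
E[X] = 0.48·8.5 + 0.26·0.492537 + 0.26·10 = 6.80806.

6.8081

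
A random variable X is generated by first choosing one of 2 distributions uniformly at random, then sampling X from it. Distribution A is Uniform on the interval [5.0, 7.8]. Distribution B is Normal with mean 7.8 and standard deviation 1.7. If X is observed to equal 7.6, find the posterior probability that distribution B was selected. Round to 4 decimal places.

0.3949

Likelihoods f(7.6 | ·): A: 0.357143; B: 0.233054.
Posterior ∝ prior × likelihood. Numerator for B: 0.5·0.233054 = 0.116527.
Normalizing constant: 0.5·0.357143 + 0.5·0.233054 = 0.295098.
P(B | observation) = 0.116527 / 0.295098 = 0.394875.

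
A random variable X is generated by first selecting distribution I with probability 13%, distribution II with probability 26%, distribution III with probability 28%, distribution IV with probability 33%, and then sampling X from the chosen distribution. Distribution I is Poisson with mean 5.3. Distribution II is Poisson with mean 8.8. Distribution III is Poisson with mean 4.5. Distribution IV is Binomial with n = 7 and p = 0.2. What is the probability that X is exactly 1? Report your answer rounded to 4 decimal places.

0.1389

Conditional on each component, P(X = 1): I: 0.0264554; II: 0.00132645; III: 0.0499905; IV: 0.367002.
By total probability, P(X = 1) = 0.13·0.0264554 + 0.26·0.00132645 + 0.28·0.0499905 + 0.33·0.367002 = 0.138892.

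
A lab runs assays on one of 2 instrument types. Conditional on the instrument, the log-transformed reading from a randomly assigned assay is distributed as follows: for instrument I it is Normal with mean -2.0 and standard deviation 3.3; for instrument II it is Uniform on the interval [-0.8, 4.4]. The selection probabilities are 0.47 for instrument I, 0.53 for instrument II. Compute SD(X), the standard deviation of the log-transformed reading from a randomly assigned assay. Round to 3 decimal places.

3.148

Per component, I: μ=-2, E[X²]=14.89; II: μ=1.8, E[X²]=5.49333.
E[X] = 0.47·-2 + 0.53·1.8 = 0.014.
E[X²] = 0.47·14.89 + 0.53·5.49333 = 9.90977.
Var(X) = E[X²] − (E[X])² = 9.90977 − 0.000196 = 9.90957.
SD(X) = √9.90957 = 3.14795.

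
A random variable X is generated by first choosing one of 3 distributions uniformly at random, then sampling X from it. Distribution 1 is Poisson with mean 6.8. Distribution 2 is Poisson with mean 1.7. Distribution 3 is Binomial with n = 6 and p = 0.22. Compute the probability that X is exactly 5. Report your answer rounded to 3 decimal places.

Conditional on each component, P(X = 5): 1: 0.134946; 2: 0.0216154; 3: 0.0024119.
By total probability, P(X = 5) = 0.333333·0.134946 + 0.333333·0.0216154 + 0.333333·0.0024119 = 0.0529912.

0.053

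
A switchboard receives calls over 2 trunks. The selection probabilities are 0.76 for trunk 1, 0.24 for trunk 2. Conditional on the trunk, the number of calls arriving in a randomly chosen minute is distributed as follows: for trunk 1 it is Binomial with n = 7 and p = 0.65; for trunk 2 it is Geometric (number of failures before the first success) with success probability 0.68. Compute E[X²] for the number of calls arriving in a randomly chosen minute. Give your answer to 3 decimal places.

17.163

For each component E[X²] = Var + (mean)², giving 1: 22.295; 2: 0.913495.
Overall E[X²] = 0.76·22.295 + 0.24·0.913495 = 17.1634.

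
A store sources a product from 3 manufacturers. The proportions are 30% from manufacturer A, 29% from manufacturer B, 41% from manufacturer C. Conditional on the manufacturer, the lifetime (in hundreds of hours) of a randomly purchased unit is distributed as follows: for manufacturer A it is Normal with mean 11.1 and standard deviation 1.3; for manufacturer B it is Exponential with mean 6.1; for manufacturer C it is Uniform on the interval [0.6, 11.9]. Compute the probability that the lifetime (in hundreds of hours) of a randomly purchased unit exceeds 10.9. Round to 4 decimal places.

0.2532

Conditional on each manufacturer, P(X > 10.9): A: 0.561134; B: 0.167481; C: 0.0884956.
By total probability, P(X > 10.9) = 0.3·0.561134 + 0.29·0.167481 + 0.41·0.0884956 = 0.253193.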